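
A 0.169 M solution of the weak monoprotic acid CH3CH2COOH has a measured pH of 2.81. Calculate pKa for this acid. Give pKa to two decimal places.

[H+] = 10^(-2.81) = 1.55 × 10^-3 M
At equilibrium [HA] = 0.169 − 1.55 × 10^-3 = 1.67 × 10^-1 M
Ka = [H+][A-]/[HA] = (1.55 × 10^-3)² / 1.67 × 10^-1 = 1.44 × 10^-5
pKa = -log(1.44 × 10^-5) = 4.84

pKa = 4.84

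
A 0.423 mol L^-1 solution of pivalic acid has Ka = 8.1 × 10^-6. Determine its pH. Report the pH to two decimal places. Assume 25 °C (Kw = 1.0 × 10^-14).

pH = 2.73

(CH3)3CCOOH ⇌ (CH3)3CCOO- + H+
Ka = [H+]²/(0.423 − [H+]) = 8.1 × 10^-6
Assume [H+] ≪ 0.423: [H+] ≈ √(8.1 × 10^-6 × 0.423) = 1.85 × 10^-3 M
pH = −log[H+] = −log(1.85 × 10^-3) = 2.73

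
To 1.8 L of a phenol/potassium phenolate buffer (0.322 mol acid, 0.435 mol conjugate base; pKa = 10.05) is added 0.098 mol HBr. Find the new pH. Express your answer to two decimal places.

pH = 9.95

Added H+ converts C6H5O- to C6H5OH: C6H5OH → 0.42 mol, C6H5O- → 0.337 mol.
Henderson–Hasselbalch with mole ratio 0.337/0.42: pH = 10.05 + (-0.096)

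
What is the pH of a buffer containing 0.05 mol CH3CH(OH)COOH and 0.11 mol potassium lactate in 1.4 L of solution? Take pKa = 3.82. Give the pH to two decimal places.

pH = 4.16

Henderson–Hasselbalch: pH = pKa + log([CH3CH(OH)COO-]/[CH3CH(OH)COOH]) = 3.82 + log(0.11/0.05)
pH = 3.82 + (+0.342) = 4.16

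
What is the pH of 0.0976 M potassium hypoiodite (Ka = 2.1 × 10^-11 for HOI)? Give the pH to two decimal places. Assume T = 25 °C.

OI- is the conjugate base of the weak acid HOI.
Kb = Kw/Ka = 1.0×10^-14 / 2.1 × 10^-11 = 4.76 × 10^-4
Let x = [OH-] at equilibrium. Kb = x²/(0.0976 − x).
The 5% rule fails; solving x² + Kb·x − Kb·C₀ = 0 exactly:
x = [−0.000476 + √(0.000476² + 0.000186)]/2 = 6.58 × 10^-3 M
pOH = −log(6.58 × 10^-3) = 2.18; pH = 14.00 − 2.18 = 11.82

pH = 11.82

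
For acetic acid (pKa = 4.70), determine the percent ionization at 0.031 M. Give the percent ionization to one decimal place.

2.5%

CH3COOH ⇌ CH3COO- + H+; let x = [H+] at equilibrium.
Ka = 10^(−4.70) = 2.00 × 10^-5
x ≈ √(Ka·C₀) = √(2.00 × 10^-5 × 0.031) = 7.87 × 10^-4 M
% ionization = x/C₀ × 100% = 7.87 × 10^-4/0.031 × 100% = 2.5%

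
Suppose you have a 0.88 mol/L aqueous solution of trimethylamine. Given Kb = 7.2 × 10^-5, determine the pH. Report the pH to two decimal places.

pH = 11.90

(CH3)3N + H2O ⇌ (CH3)3NH+ + OH-
Kb = x²/(0.88 − x) = 7.2 × 10^-5
Since Kb ≪ C₀, x ≈ √(Kb·C₀) = 7.96 × 10^-3 M.
Check: 0.9% ionized — well under 5%, approximation valid.
pOH = 2.10, so pH = 14.00 − pOH = 11.90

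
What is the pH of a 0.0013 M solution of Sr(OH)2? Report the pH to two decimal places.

Sr(OH)2 is a strong base (each formula unit releases 2 OH-); [OH-] = 0.0026 M.
pOH = -log(0.0026) = 2.59
pH = 14.00 - 2.59 = 11.41

pH = 11.41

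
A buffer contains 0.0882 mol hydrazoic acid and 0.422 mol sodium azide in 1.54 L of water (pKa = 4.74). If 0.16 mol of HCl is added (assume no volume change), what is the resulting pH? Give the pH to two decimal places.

After neutralization: n(HN3) = 0.248 mol, n(N3-) = 0.262 mol.
pH = pKa + log(n_N3-/n_HN3) = 4.74 + log(0.262/0.248) = 4.74 + (+0.024)

pH = 4.76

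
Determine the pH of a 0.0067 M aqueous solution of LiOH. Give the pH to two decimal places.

LiOH is a strong base; [OH-] = 0.0067 M.
pOH = -log(0.0067) = 2.17
pH = 14.00 - 2.17 = 11.83

pH = 11.83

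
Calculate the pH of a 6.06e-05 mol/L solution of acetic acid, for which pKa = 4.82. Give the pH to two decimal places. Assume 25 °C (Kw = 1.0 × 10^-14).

pH = 4.63

CH3COOH ⇌ CH3COO- + H+
Ka = 10^(−4.82) = 1.51 × 10^-5
Ka = [H+]²/(6.06e-05 − [H+]) = 1.51 × 10^-5
[H+] is not negligible relative to C₀; solve [H+]² + 1.51e-05·[H+] − 9.15e-10 = 0.
[H+] = [−1.51e-05 + √(1.51e-05² + 3.66e-09)]/2 = 2.36 × 10^-5 M
pH = −log(2.36 × 10^-5) = 4.63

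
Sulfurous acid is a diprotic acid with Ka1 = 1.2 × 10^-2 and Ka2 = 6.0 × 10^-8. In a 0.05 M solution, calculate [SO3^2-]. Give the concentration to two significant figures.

First ionization gives [H+] ≈ [HSO3-] = 1.92 × 10^-2 M.
Second step: Ka2 = [H+][SO3^2-]/[HSO3-] ≈ [SO3^2-] (since [H+] ≈ [HSO3-]).
So [SO3^2-] ≈ Ka2.

6.0 × 10^-8 M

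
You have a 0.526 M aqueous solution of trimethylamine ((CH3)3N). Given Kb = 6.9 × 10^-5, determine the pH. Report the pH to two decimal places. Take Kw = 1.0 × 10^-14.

pH = 11.78

(CH3)3N + H2O ⇌ (CH3)3NH+ + OH-
From the ICE table, Kb = x²/(0.526 − x) = 6.9 × 10^-5.
Assume x ≪ 0.526: x ≈ √(6.9 × 10^-5 × 0.526) = 6.02 × 10^-3 M
pOH = −log(6.02 × 10^-3) = 2.22; pH = 14.00 − 2.22 = 11.78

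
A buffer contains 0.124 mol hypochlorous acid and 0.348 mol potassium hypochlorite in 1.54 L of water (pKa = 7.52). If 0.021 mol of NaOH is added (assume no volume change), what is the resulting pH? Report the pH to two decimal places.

pH = 8.07

OH- converts HOCl to OCl-: HOCl → 0.103 mol, OCl- → 0.369 mol.
Henderson–Hasselbalch with mole ratio 0.369/0.103: pH = 7.52 + (+0.554)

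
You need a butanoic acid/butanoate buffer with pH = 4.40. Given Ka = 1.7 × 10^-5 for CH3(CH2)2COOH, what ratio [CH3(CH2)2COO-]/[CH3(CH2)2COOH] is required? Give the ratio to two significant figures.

ratio = 0.43

pKa = -log(1.7 × 10^-5) = 4.770
pH = pKa + log(r) ⇒ log(r) = 4.40 − 4.770 = -0.370
r = [CH3(CH2)2COO-]/[CH3(CH2)2COOH] = 10^(-0.370) = 0.427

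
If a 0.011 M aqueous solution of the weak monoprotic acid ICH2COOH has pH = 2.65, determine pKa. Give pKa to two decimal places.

[H+] = 10^(-2.65) = 2.24 × 10^-3 M
At equilibrium [HA] = 0.011 − 2.24 × 10^-3 = 8.76 × 10^-3 M
Ka = [H+][A-]/[HA] = (2.24 × 10^-3)² / 8.76 × 10^-3 = 5.73 × 10^-4
pKa = -log(5.73 × 10^-4) = 3.24

pKa = 3.24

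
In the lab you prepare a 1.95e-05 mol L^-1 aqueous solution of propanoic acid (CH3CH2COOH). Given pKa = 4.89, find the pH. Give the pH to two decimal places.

CH3CH2COOH ⇌ CH3CH2COO- + H+
Ka = 10^(−4.89) = 1.29 × 10^-5
Let x = [H+] at equilibrium. Ka = x²/(1.95e-05 − x).
x is not negligible relative to C₀; solve x² + 1.29e-05·x − 2.52e-10 = 0.
x = [−1.29e-05 + √(1.29e-05² + 1.01e-09)]/2 = 1.07 × 10^-5 M
pH = −log[H+] = −log(1.07 × 10^-5) = 4.97

pH = 4.97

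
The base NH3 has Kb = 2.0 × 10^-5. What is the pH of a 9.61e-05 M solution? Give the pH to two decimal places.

NH3 + H2O ⇌ NH4+ + OH-
Let x = [OH-] at equilibrium. Kb = x²/(9.61e-05 − x).
x is not negligible relative to C₀; solve x² + 2e-05·x − 1.92e-09 = 0.
x = [−2e-05 + √(2e-05² + 7.69e-09)]/2 = 3.50 × 10^-5 M
pOH = 4.46, so pH = 14.00 − pOH = 9.54

pH = 9.54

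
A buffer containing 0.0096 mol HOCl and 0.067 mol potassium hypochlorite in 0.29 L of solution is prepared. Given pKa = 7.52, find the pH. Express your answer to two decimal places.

pH = 8.36

pH = pKa + log([A⁻]/[HA]) = 7.52 + log(0.067/0.0096)
pH = 7.52 + (+0.844) = 8.36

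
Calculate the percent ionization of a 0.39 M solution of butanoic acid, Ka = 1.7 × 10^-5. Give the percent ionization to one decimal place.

0.7%

CH3(CH2)2COOH ⇌ CH3(CH2)2COO- + H+; let x = [H+] at equilibrium.
x ≈ √(Ka·C₀) = √(1.7 × 10^-5 × 0.39) = 2.57 × 10^-3 M
Fraction ionized = 2.57 × 10^-3 / 0.39 = 0.0066 → 0.7%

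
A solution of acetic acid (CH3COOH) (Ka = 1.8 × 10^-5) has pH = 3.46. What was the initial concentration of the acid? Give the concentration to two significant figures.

C₀ = 7.0 × 10^-3 M

[H+] = 10^(-3.46) = 3.47 × 10^-4 M = x
Ka = x²/(C₀ − x) ⇒ C₀ = x + x²/Ka
C₀ = 3.47 × 10^-4 + (3.47 × 10^-4)²/(1.8 × 10^-5) = 7.04 × 10^-3 M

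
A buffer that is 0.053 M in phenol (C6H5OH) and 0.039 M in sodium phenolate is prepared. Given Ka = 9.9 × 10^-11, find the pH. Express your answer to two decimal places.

pH = 9.87

pKa = −log(9.9 × 10^-11) = 10.004
pH = pKa + log([A⁻]/[HA]) = 10.004 + log(0.039/0.053)
pH = 10.004 + (-0.133) = 9.87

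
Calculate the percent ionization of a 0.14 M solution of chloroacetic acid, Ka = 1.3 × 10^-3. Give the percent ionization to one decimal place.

ClCH2COOH ⇌ ClCH2COO- + H+; let x = [H+] at equilibrium.
Solve x² + 0.0013x − 0.000182 = 0 → x = 1.29 × 10^-2 M
% ionization = x/C₀ × 100% = 1.29 × 10^-2/0.14 × 100% = 9.2%

9.2%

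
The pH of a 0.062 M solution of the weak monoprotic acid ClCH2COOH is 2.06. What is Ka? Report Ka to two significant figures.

[H+] = 10^(-2.06) = 8.71 × 10^-3 M
At equilibrium [HA] = 0.062 − 8.71 × 10^-3 = 5.33 × 10^-2 M
Ka = [H+][A-]/[HA] = (8.71 × 10^-3)² / 5.33 × 10^-2 = 1.4 × 10^-3

Ka = 1.4 × 10^-3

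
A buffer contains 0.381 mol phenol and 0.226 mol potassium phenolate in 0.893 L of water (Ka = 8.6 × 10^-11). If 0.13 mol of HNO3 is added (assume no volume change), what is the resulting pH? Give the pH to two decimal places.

After neutralization: n(C6H5OH) = 0.511 mol, n(C6H5O-) = 0.096 mol.
pKa = −log(8.6 × 10^-11) = 10.066
Henderson–Hasselbalch with mole ratio 0.096/0.511: pH = 10.066 + (-0.726)

pH = 9.34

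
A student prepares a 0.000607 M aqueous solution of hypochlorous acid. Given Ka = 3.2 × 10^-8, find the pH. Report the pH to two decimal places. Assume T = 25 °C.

pH = 5.36

HOCl ⇌ OCl- + H+
From the ICE table, Ka = [H+]²/(0.000607 − [H+]) = 3.2 × 10^-8.
Neglecting [H+] in the denominator: [H+] = √(3.2 × 10^-8 × 0.000607) = 4.41 × 10^-6 M
([H+]/C₀ = 0.73% < 5%, so the approximation holds.)
pH = −log(4.41 × 10^-6) = 5.36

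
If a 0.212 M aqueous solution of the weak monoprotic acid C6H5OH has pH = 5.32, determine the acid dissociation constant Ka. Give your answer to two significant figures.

[H+] = 10^(-5.32) = 4.79 × 10^-6 M
At equilibrium [HA] = 0.212 − 4.79 × 10^-6 = 2.12 × 10^-1 M
Ka = [H+][A-]/[HA] = (4.79 × 10^-6)² / 2.12 × 10^-1 = 1.1 × 10^-10

Ka = 1.1 × 10^-10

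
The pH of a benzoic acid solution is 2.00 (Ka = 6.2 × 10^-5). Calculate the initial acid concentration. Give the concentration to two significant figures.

C₀ = 1.6 M

[H+] = 10^(-2.00) = 1.00 × 10^-2 M = x
Ka = x²/(C₀ − x) ⇒ C₀ = x + x²/Ka
C₀ = 1.00 × 10^-2 + (1.00 × 10^-2)²/(6.2 × 10^-5) = 1.62 M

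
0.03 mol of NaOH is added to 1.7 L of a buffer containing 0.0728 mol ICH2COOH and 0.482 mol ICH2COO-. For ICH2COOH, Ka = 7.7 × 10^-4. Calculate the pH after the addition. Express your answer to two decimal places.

pH = 4.19

After neutralization: n(ICH2COOH) = 0.0428 mol, n(ICH2COO-) = 0.512 mol.
pKa = −log(7.7 × 10^-4) = 3.114
pH = pKa + log([A⁻]/[HA]) = 3.114 + log(0.512/0.0428) = 3.114 +1.078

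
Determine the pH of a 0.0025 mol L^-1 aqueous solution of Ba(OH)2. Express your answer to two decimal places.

pH = 11.70

Ba(OH)2 is a strong base (each formula unit releases 2 OH-); [OH-] = 0.005 M.
pOH = -log(0.005) = 2.30
pH = 14.00 - 2.30 = 11.70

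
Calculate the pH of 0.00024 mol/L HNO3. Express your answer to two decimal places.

pH = 3.62

HNO3 is a strong acid and dissociates completely, so [H+] = 0.00024 M.
pH = -log(0.00024) = 3.62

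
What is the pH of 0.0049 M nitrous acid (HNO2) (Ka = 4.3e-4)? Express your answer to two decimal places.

pH = 2.90

HNO2 ⇌ NO2- + H+
Ka = [H+]²/(0.0049 − [H+]) = 4.3 × 10^-4
[H+] is not negligible relative to C₀; solve [H+]² + 0.00043·[H+] − 2.11e-06 = 0.
[H+] = (−Ka + √(Ka² + 4·Ka·C₀))/2 = 1.25 × 10^-3 M
pH = −log(1.25 × 10^-3) = 2.90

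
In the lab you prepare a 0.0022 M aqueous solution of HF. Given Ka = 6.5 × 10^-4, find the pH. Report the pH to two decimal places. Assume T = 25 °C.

HF ⇌ F- + H+
Ka = x²/(0.0022 − x) = 6.5 × 10^-4
x is not negligible relative to C₀; solve x² + 0.00065·x − 1.43e-06 = 0.
x = (−Ka + √(Ka² + 4·Ka·C₀))/2 = 9.14 × 10^-4 M
pH = −log(9.14 × 10^-4) = 3.04

pH = 3.04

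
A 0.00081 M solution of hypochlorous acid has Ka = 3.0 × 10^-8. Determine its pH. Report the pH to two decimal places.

pH = 5.31

HOCl ⇌ OCl- + H+
Let x = [H+] at equilibrium. Ka = x²/(0.00081 − x).
Since Ka ≪ C₀, x ≈ √(Ka·C₀) = 4.93 × 10^-6 M.
Check: 0.61% ionized — well under 5%, approximation valid.
pH = −log[H+] = −log(4.93 × 10^-6) = 5.31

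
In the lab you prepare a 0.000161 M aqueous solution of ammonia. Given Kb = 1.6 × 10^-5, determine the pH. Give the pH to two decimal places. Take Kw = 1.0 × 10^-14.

pH = 9.64

NH3 + H2O ⇌ NH4+ + OH-
Kb = [OH-]²/(0.000161 − [OH-]) = 1.6 × 10^-5
The 5% rule fails; solving [OH-]² + Kb·[OH-] − Kb·C₀ = 0 exactly:
[OH-] = [−1.6e-05 + √(1.6e-05² + 1.03e-08)]/2 = 4.34 × 10^-5 M
pOH = −log(4.34 × 10^-5) = 4.36; pH = 14.00 − 4.36 = 9.64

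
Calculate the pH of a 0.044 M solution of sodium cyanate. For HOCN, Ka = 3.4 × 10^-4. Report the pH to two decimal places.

OCN- is the conjugate base of the weak acid HOCN.
Kb = Kw/Ka = 1.0×10^-14 / 3.4 × 10^-4 = 2.94 × 10^-11
From the ICE table, Kb = [OH-]²/(0.044 − [OH-]) = 2.94 × 10^-11.
Neglecting [OH-] in the denominator: [OH-] = √(2.94 × 10^-11 × 0.044) = 1.14 × 10^-6 M
Check: 0.0026% ionized — well under 5%, approximation valid.
pOH = −log(1.14 × 10^-6) = 5.94; pH = 14.00 − 5.94 = 8.06

pH = 8.06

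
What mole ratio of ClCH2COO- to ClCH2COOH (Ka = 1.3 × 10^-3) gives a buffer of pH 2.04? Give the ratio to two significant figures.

ratio = 0.14

pKa = -log(1.3 × 10^-3) = 2.886
pH = pKa + log(r) ⇒ log(r) = 2.04 − 2.886 = -0.846
r = [ClCH2COO-]/[ClCH2COOH] = 10^(-0.846) = 0.143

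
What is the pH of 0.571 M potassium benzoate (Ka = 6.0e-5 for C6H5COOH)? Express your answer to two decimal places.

C6H5COO- is the conjugate base of the weak acid C6H5COOH.
Kb = Kw/Ka = 1.0×10^-14 / 6.0 × 10^-5 = 1.67 × 10^-10
From the ICE table, Kb = [OH-]²/(0.571 − [OH-]) = 1.67 × 10^-10.
Neglecting [OH-] in the denominator: [OH-] = √(1.67 × 10^-10 × 0.571) = 9.77 × 10^-6 M
pOH = −log(9.77 × 10^-6) = 5.01; pH = 14.00 − 5.01 = 8.99

pH = 8.99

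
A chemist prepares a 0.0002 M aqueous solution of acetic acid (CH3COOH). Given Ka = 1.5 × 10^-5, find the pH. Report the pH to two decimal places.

pH = 4.32

CH3COOH ⇌ CH3COO- + H+
Ka = [H+]²/(0.0002 − [H+]) = 1.5 × 10^-5
The 5% rule fails; solving [H+]² + Ka·[H+] − Ka·C₀ = 0 exactly:
[H+] = (−Ka + √(Ka² + 4·Ka·C₀))/2 = 4.78 × 10^-5 M
pH = −log(4.78 × 10^-5) = 4.32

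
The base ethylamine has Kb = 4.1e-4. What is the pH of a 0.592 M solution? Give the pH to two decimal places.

pH = 12.19

C2H5NH2 + H2O ⇌ C2H5NH3+ + OH-
Kb = x²/(0.592 − x) = 4.1 × 10^-4
Neglecting x in the denominator: x = √(4.1 × 10^-4 × 0.592) = 1.56 × 10^-2 M
pOH = 1.81, so pH = 14.00 − pOH = 12.19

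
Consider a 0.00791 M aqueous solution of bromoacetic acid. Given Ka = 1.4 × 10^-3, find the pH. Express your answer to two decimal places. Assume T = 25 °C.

pH = 2.57

BrCH2COOH ⇌ BrCH2COO- + H+
From the ICE table, Ka = x²/(0.00791 − x) = 1.4 × 10^-3.
Here C₀/Ka ≈ 5.65, so the small-x approximation fails. Use the quadratic:
x = [−0.0014 + √(0.0014² + 4.43e-05)]/2 = 2.70 × 10^-3 M
pH = −log(2.70 × 10^-3) = 2.57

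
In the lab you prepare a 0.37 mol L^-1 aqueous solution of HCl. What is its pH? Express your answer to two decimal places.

HCl is a strong acid and dissociates completely, so [H+] = 0.37 M.
pH = -log(0.37) = 0.43

pH = 0.43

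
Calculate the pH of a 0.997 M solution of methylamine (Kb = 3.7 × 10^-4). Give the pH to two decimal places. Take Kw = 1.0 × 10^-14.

pH = 12.28

CH3NH2 + H2O ⇌ CH3NH3+ + OH-
Kb = x²/(0.997 − x) = 3.7 × 10^-4
Neglecting x in the denominator: x = √(3.7 × 10^-4 × 0.997) = 1.92 × 10^-2 M
Check: 1.9% ionized — well under 5%, approximation valid.
pOH = −log(1.92 × 10^-2) = 1.72; pH = 14.00 − 1.72 = 12.28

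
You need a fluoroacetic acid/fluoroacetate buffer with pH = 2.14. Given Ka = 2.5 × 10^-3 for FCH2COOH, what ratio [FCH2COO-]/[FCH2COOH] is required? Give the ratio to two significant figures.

pKa = -log(2.5 × 10^-3) = 2.602
pH = pKa + log(r) ⇒ log(r) = 2.14 − 2.602 = -0.462
r = [FCH2COO-]/[FCH2COOH] = 10^(-0.462) = 0.345

ratio = 0.35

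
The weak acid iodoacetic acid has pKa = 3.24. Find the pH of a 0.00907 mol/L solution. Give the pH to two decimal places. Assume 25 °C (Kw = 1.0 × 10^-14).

pH = 2.70

ICH2COOH ⇌ ICH2COO- + H+
Ka = 10^(−3.24) = 5.75 × 10^-4
Ka = [H+]²/(0.00907 − [H+]) = 5.75 × 10^-4
The 5% rule fails; solving [H+]² + Ka·[H+] − Ka·C₀ = 0 exactly:
[H+] = [−0.000575 + √(0.000575² + 2.09e-05)]/2 = 2.01 × 10^-3 M
pH = −log(2.01 × 10^-3) = 2.70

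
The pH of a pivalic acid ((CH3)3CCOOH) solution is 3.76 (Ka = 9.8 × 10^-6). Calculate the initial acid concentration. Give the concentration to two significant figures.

C₀ = 3.3 × 10^-3 M

[H+] = 10^(-3.76) = 1.74 × 10^-4 M = x
Ka = x²/(C₀ − x) ⇒ C₀ = x + x²/Ka
C₀ = 1.74 × 10^-4 + (1.74 × 10^-4)²/(9.8 × 10^-6) = 3.26 × 10^-3 M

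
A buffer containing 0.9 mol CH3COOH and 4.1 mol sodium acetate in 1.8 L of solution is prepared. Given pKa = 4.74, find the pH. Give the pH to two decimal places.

pH = 5.40

Using pH = pKa + log([base]/[acid]) with [base]/[acid] = 4.1/0.9:
pH = 4.74 + (+0.659) = 5.40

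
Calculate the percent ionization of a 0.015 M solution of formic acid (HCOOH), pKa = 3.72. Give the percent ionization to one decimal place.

10.7%

HCOOH ⇌ HCOO- + H+; let x = [H+] at equilibrium.
Ka = 10^(−3.72) = 1.91 × 10^-4
Ka = x²/(C₀ − x); solving the quadratic gives x = 1.60 × 10^-3 M.
Fraction ionized = 1.60 × 10^-3 / 0.015 = 0.1067 → 10.7%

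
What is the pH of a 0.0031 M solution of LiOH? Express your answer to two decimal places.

pH = 11.49

LiOH is a strong base; [OH-] = 0.0031 M.
pOH = -log(0.0031) = 2.51
pH = 14.00 - 2.51 = 11.49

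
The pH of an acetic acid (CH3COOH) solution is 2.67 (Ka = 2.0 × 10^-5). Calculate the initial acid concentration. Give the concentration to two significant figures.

[H+] = 10^(-2.67) = 2.14 × 10^-3 M = x
Ka = x²/(C₀ − x) ⇒ C₀ = x + x²/Ka
C₀ = 2.14 × 10^-3 + (2.14 × 10^-3)²/(2.0 × 10^-5) = 2.31 × 10^-1 M

C₀ = 2.3 × 10^-1 M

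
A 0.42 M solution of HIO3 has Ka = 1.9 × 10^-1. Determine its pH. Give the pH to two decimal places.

pH = 0.69

HIO3 ⇌ IO3- + H+
From the ICE table, Ka = [H+]²/(0.42 − [H+]) = 1.9 × 10^-1.
[H+] is not negligible relative to C₀; solve [H+]² + 0.19·[H+] − 0.0798 = 0.
[H+] = (−Ka + √(Ka² + 4·Ka·C₀))/2 = 2.03 × 10^-1 M
pH = −log[H+] = −log(2.03 × 10^-1) = 0.69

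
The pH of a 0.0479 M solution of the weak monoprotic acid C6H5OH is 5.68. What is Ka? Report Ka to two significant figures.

Ka = 9.1 × 10^-11

[H+] = 10^(-5.68) = 2.09 × 10^-6 M
At equilibrium [HA] = 0.0479 − 2.09 × 10^-6 = 4.79 × 10^-2 M
Ka = [H+][A-]/[HA] = (2.09 × 10^-6)² / 4.79 × 10^-2 = 9.1 × 10^-11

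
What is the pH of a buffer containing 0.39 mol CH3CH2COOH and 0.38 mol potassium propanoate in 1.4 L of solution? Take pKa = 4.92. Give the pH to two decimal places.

pH = 4.91

pH = pKa + log([A⁻]/[HA]) = 4.92 + log(0.38/0.39)
pH = 4.92 + (-0.011) = 4.91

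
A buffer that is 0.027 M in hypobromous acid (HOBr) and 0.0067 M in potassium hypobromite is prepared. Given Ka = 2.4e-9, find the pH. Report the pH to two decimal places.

pH = 8.01

pKa = −log(2.4 × 10^-9) = 8.620
Henderson–Hasselbalch: pH = pKa + log([OBr-]/[HOBr]) = 8.620 + log(0.0067/0.027)
pH = 8.620 + (-0.605) = 8.01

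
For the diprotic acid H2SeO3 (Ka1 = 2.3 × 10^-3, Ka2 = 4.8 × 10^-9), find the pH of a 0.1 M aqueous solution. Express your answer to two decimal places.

Since Ka1 ≫ Ka2, the first ionization dominates [H+].
Ka1 = x²/(0.1 − x) = 2.3 × 10^-3
Solving the quadratic: x = (−Ka1 + √(Ka1² + 4·Ka1·C₀))/2 = 1.41 × 10^-2 M
pH = −log(1.41 × 10^-2) = 1.85

pH = 1.85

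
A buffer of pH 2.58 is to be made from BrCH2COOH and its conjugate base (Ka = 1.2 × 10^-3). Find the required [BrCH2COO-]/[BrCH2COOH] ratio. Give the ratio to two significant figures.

ratio = 0.46

pKa = -log(1.2 × 10^-3) = 2.921
pH = pKa + log(r) ⇒ log(r) = 2.58 − 2.921 = -0.341
r = [BrCH2COO-]/[BrCH2COOH] = 10^(-0.341) = 0.456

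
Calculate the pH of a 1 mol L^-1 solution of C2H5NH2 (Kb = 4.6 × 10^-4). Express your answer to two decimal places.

C2H5NH2 + H2O ⇌ C2H5NH3+ + OH-
From the ICE table, Kb = [OH-]²/(1 − [OH-]) = 4.6 × 10^-4.
Assume [OH-] ≪ 1: [OH-] ≈ √(4.6 × 10^-4 × 1) = 2.14 × 10^-2 M
pOH = 1.67, so pH = 14.00 − pOH = 12.33

pH = 12.33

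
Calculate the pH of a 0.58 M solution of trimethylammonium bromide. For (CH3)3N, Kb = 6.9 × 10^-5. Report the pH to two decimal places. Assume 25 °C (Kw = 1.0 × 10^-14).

pH = 5.04

(CH3)3NH+ is the conjugate acid of the weak base (CH3)3N.
Ka = Kw/Kb = 1.0×10^-14 / 6.9 × 10^-5 = 1.45 × 10^-10
Ka = [H+]²/(0.58 − [H+]) = 1.45 × 10^-10
Assume [H+] ≪ 0.58: [H+] ≈ √(1.45 × 10^-10 × 0.58) = 9.17 × 10^-6 M
([H+]/C₀ = 0.0016% < 5%, so the approximation holds.)
pH = −log[H+] = −log(9.17 × 10^-6) = 5.04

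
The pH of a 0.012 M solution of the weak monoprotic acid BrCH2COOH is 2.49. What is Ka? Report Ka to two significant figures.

Ka = 1.2 × 10^-3

[H+] = 10^(-2.49) = 3.24 × 10^-3 M
At equilibrium [HA] = 0.012 − 3.24 × 10^-3 = 8.76 × 10^-3 M
Ka = [H+][A-]/[HA] = (3.24 × 10^-3)² / 8.76 × 10^-3 = 1.2 × 10^-3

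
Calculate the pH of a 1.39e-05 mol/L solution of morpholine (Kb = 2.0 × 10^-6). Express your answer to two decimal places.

C4H8ONH + H2O ⇌ C4H8ONH2+ + OH-
Let x = [OH-] at equilibrium. Kb = x²/(1.39e-05 − x).
x is not negligible relative to C₀; solve x² + 2e-06·x − 2.78e-11 = 0.
x = (−Kb + √(Kb² + 4·Kb·C₀))/2 = 4.37 × 10^-6 M
pOH = 5.36, so pH = 14.00 − pOH = 8.64

pH = 8.64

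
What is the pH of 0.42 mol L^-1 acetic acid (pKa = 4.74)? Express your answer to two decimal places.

CH3COOH ⇌ CH3COO- + H+
Ka = 10^(−4.74) = 1.82 × 10^-5
Let x = [H+] at equilibrium. Ka = x²/(0.42 − x).
Neglecting x in the denominator: x = √(1.82 × 10^-5 × 0.42) = 2.76 × 10^-3 M
(x/C₀ = 0.66% < 5%, so the approximation holds.)
pH = −log(2.76 × 10^-3) = 2.56

pH = 2.56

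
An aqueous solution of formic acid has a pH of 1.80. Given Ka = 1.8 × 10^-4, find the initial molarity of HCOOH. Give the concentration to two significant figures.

[H+] = 10^(-1.80) = 1.58 × 10^-2 M = x
Ka = x²/(C₀ − x) ⇒ C₀ = x + x²/Ka
C₀ = 1.58 × 10^-2 + (1.58 × 10^-2)²/(1.8 × 10^-4) = 1.40 M

C₀ = 1.4 M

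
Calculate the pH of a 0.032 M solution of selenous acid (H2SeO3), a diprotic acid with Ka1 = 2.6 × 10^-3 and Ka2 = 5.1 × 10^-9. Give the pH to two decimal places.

Since Ka1 ≫ Ka2, the first ionization dominates [H+].
Ka1 = x²/(0.032 − x) = 2.6 × 10^-3
Solving the quadratic: x = (−Ka1 + √(Ka1² + 4·Ka1·C₀))/2 = 7.91 × 10^-3 M
pH = −log(7.91 × 10^-3) = 2.10

pH = 2.10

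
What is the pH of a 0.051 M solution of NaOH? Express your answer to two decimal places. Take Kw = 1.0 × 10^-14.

pH = 12.71

NaOH is a strong base; [OH-] = 0.051 M.
pOH = -log(0.051) = 1.29
pH = 14.00 - 1.29 = 12.71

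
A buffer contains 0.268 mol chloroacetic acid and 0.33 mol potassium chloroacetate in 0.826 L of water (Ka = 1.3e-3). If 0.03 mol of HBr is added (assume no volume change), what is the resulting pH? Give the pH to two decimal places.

Added H+ converts ClCH2COO- to ClCH2COOH: ClCH2COOH → 0.298 mol, ClCH2COO- → 0.3 mol.
pKa = −log(1.3 × 10^-3) = 2.886
pH = pKa + log(n_ClCH2COO-/n_ClCH2COOH) = 2.886 + log(0.3/0.298) = 2.886 + (+0.003)

pH = 2.89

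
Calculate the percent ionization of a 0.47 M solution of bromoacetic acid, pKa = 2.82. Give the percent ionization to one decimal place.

BrCH2COOH ⇌ BrCH2COO- + H+; let x = [H+] at equilibrium.
Ka = 10^(−2.82) = 1.51 × 10^-3
Solve x² + 0.00151x − 0.00071 = 0 → x = 2.59 × 10^-2 M
% ionization = x/C₀ × 100% = 2.59 × 10^-2/0.47 × 100% = 5.5%

5.5%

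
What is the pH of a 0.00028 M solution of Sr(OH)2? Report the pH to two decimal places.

Sr(OH)2 is a strong base (each formula unit releases 2 OH-); [OH-] = 0.00056 M.
pOH = -log(0.00056) = 3.25
pH = 14.00 - 3.25 = 10.75

pH = 10.75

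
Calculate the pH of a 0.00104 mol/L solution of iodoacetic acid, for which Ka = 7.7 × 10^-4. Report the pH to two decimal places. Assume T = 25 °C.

ICH2COOH ⇌ ICH2COO- + H+
From the ICE table, Ka = x²/(0.00104 − x) = 7.7 × 10^-4.
The 5% rule fails; solving x² + Ka·x − Ka·C₀ = 0 exactly:
x = (−Ka + √(Ka² + 4·Ka·C₀))/2 = 5.89 × 10^-4 M
pH = −log(5.89 × 10^-4) = 3.23

pH = 3.23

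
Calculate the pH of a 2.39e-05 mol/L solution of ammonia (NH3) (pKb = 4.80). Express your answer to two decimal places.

NH3 + H2O ⇌ NH4+ + OH-
Kb = 10^(−4.80) = 1.58 × 10^-5
Kb = [OH-]²/(2.39e-05 − [OH-]) = 1.58 × 10^-5
The 5% rule fails; solving [OH-]² + Kb·[OH-] − Kb·C₀ = 0 exactly:
[OH-] = [−1.58e-05 + √(1.58e-05² + 1.51e-09)]/2 = 1.31 × 10^-5 M
pOH = 4.88, so pH = 14.00 − pOH = 9.12

pH = 9.12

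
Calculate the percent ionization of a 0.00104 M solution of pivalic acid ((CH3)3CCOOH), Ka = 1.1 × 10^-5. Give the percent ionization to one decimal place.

(CH3)3CCOOH ⇌ (CH3)3CCOO- + H+; let x = [H+] at equilibrium.
Ka = x²/(C₀ − x); solving the quadratic gives x = 1.02 × 10^-4 M.
Fraction ionized = 1.02 × 10^-4 / 0.00104 = 0.0981 → 9.8%

9.8%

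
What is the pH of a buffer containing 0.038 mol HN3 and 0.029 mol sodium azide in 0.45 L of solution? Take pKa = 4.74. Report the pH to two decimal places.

pH = 4.62

Henderson–Hasselbalch: pH = pKa + log([N3-]/[HN3]) = 4.74 + log(0.029/0.038)
pH = 4.74 + (-0.117) = 4.62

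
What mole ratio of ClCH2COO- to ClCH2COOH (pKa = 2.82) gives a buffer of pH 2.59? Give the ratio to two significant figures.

ratio = 0.59

pH = pKa + log(r) ⇒ log(r) = 2.59 − 2.82 = -0.23
r = [ClCH2COO-]/[ClCH2COOH] = 10^(-0.23) = 0.589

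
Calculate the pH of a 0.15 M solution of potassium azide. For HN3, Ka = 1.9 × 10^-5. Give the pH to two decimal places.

pH = 8.95

N3- is the conjugate base of the weak acid HN3.
Kb = Kw/Ka = 1.0×10^-14 / 1.9 × 10^-5 = 5.26 × 10^-10
Kb = x²/(0.15 − x) = 5.26 × 10^-10
Neglecting x in the denominator: x = √(5.26 × 10^-10 × 0.15) = 8.88 × 10^-6 M
pOH = −log(8.88 × 10^-6) = 5.05; pH = 14.00 − 5.05 = 8.95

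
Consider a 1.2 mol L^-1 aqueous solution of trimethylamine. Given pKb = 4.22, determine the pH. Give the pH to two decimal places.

(CH3)3N + H2O ⇌ (CH3)3NH+ + OH-
Kb = 10^(−4.22) = 6.03 × 10^-5
From the ICE table, Kb = x²/(1.2 − x) = 6.03 × 10^-5.
Since Kb ≪ C₀, x ≈ √(Kb·C₀) = 8.51 × 10^-3 M.
pOH = 2.07, so pH = 14.00 − pOH = 11.93

pH = 11.93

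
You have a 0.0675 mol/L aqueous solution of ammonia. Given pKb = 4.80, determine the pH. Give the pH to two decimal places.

NH3 + H2O ⇌ NH4+ + OH-
Kb = 10^(−4.80) = 1.58 × 10^-5
Kb = x²/(0.0675 − x) = 1.58 × 10^-5
Since Kb ≪ C₀, x ≈ √(Kb·C₀) = 1.03 × 10^-3 M.
(x/C₀ = 1.5% < 5%, so the approximation holds.)
pOH = −log(1.03 × 10^-3) = 2.99; pH = 14.00 − 2.99 = 11.01

pH = 11.01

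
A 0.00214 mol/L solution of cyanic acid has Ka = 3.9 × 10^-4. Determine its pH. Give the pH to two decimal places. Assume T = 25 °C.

pH = 3.13

HOCN ⇌ OCN- + H+
From the ICE table, Ka = [H+]²/(0.00214 − [H+]) = 3.9 × 10^-4.
Here C₀/Ka ≈ 5.49, so the small-[H+] approximation fails. Use the quadratic:
[H+] = (−Ka + √(Ka² + 4·Ka·C₀))/2 = 7.39 × 10^-4 M
pH = −log[H+] = −log(7.39 × 10^-4) = 3.13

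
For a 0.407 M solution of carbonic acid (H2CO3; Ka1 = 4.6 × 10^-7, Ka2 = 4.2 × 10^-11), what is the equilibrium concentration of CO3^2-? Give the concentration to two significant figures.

First ionization gives [H+] ≈ [HCO3-] = 4.33 × 10^-4 M.
Second step: Ka2 = [H+][CO3^2-]/[HCO3-] ≈ [CO3^2-] (since [H+] ≈ [HCO3-]).
So [CO3^2-] ≈ Ka2.

4.2 × 10^-11 M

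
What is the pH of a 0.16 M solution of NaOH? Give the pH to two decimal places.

pH = 13.20

NaOH is a strong base; [OH-] = 0.16 M.
pOH = -log(0.16) = 0.80
pH = 14.00 - 0.80 = 13.20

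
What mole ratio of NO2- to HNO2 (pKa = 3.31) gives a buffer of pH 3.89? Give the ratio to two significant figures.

ratio = 3.8

pH = pKa + log(r) ⇒ log(r) = 3.89 − 3.31 = +0.58
r = [NO2-]/[HNO2] = 10^(+0.58) = 3.8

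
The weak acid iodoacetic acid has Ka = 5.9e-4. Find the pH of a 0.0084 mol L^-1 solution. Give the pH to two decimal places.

pH = 2.71

ICH2COOH ⇌ ICH2COO- + H+
From the ICE table, Ka = x²/(0.0084 − x) = 5.9 × 10^-4.
Here C₀/Ka ≈ 14.2, so the small-x approximation fails. Use the quadratic:
x = [−0.00059 + √(0.00059² + 1.98e-05)]/2 = 1.95 × 10^-3 M
pH = −log(1.95 × 10^-3) = 2.71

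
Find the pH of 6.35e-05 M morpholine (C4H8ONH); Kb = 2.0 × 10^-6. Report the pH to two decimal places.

pH = 9.01

C4H8ONH + H2O ⇌ C4H8ONH2+ + OH-
Kb = [OH-]²/(6.35e-05 − [OH-]) = 2.0 × 10^-6
The 5% rule fails; solving [OH-]² + Kb·[OH-] − Kb·C₀ = 0 exactly:
[OH-] = (−Kb + √(Kb² + 4·Kb·C₀))/2 = 1.03 × 10^-5 M
pOH = 4.99, so pH = 14.00 − pOH = 9.01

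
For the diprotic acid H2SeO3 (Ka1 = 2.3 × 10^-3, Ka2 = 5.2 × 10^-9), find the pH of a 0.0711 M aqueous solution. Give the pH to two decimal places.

Since Ka1 ≫ Ka2, the first ionization dominates [H+].
Ka1 = x²/(0.0711 − x) = 2.3 × 10^-3
Solving the quadratic: x = (−Ka1 + √(Ka1² + 4·Ka1·C₀))/2 = 1.17 × 10^-2 M
pH = −log(1.17 × 10^-2) = 1.93

pH = 1.93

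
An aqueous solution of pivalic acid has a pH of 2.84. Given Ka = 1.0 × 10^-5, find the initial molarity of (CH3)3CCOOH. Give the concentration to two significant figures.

C₀ = 2.1 × 10^-1 M

[H+] = 10^(-2.84) = 1.45 × 10^-3 M = x
Ka = x²/(C₀ − x) ⇒ C₀ = x + x²/Ka
C₀ = 1.45 × 10^-3 + (1.45 × 10^-3)²/(1.0 × 10^-5) = 2.12 × 10^-1 M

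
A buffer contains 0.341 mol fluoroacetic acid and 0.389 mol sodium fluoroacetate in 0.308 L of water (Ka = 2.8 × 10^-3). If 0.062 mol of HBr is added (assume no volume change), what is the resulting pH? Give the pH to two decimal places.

pH = 2.46

Added H+ converts FCH2COO- to FCH2COOH: FCH2COOH → 0.403 mol, FCH2COO- → 0.327 mol.
pKa = −log(2.8 × 10^-3) = 2.553
pH = pKa + log(n_FCH2COO-/n_FCH2COOH) = 2.553 + log(0.327/0.403) = 2.553 + (-0.091)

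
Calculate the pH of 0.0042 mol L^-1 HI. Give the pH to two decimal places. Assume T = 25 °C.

pH = 2.38

HI is a strong acid and dissociates completely, so [H+] = 0.0042 M.
pH = -log(0.0042) = 2.38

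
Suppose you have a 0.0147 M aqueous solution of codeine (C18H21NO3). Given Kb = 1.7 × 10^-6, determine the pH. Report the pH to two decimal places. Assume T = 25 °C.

pH = 10.20

C18H21NO3 + H2O ⇌ C18H22NO3+ + OH-
From the ICE table, Kb = [OH-]²/(0.0147 − [OH-]) = 1.7 × 10^-6.
Assume [OH-] ≪ 0.0147: [OH-] ≈ √(1.7 × 10^-6 × 0.0147) = 1.58 × 10^-4 M
Check: 1.1% ionized — well under 5%, approximation valid.
pOH = −log(1.58 × 10^-4) = 3.80; pH = 14.00 − 3.80 = 10.20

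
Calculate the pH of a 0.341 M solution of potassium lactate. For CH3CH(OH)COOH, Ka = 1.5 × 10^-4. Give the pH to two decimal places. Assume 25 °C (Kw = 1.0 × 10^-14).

pH = 8.68

CH3CH(OH)COO- is the conjugate base of the weak acid CH3CH(OH)COOH.
Kb = Kw/Ka = 1.0×10^-14 / 1.5 × 10^-4 = 6.67 × 10^-11
Kb = [OH-]²/(0.341 − [OH-]) = 6.67 × 10^-11
Since Kb ≪ C₀, [OH-] ≈ √(Kb·C₀) = 4.77 × 10^-6 M.
pOH = 5.32, so pH = 14.00 − pOH = 8.68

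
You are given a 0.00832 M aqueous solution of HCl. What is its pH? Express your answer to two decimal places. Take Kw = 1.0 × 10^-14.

HCl is a strong acid and dissociates completely, so [H+] = 0.00832 M.
pH = -log(0.00832) = 2.08

pH = 2.08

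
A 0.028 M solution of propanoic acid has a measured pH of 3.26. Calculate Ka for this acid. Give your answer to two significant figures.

[H+] = 10^(-3.26) = 5.50 × 10^-4 M
At equilibrium [HA] = 0.028 − 5.50 × 10^-4 = 2.75 × 10^-2 M
Ka = [H+][A-]/[HA] = (5.50 × 10^-4)² / 2.75 × 10^-2 = 1.1 × 10^-5

Ka = 1.1 × 10^-5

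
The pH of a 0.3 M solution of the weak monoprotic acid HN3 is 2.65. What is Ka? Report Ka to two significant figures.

[H+] = 10^(-2.65) = 2.24 × 10^-3 M
At equilibrium [HA] = 0.3 − 2.24 × 10^-3 = 2.98 × 10^-1 M
Ka = [H+][A-]/[HA] = (2.24 × 10^-3)² / 2.98 × 10^-1 = 1.7 × 10^-5

Ka = 1.7 × 10^-5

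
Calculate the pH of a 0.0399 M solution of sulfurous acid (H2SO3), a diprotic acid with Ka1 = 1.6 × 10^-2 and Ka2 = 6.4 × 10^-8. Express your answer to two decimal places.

pH = 1.73

Since Ka1 ≫ Ka2, the first ionization dominates [H+].
Ka1 = x²/(0.0399 − x) = 1.6 × 10^-2
Solving the quadratic: x = (−Ka1 + √(Ka1² + 4·Ka1·C₀))/2 = 1.85 × 10^-2 M
pH = −log(1.85 × 10^-2) = 1.73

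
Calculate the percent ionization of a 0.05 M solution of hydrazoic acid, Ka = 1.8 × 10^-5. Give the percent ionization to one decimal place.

HN3 ⇌ N3- + H+; let x = [H+] at equilibrium.
x ≈ √(Ka·C₀) = √(1.8 × 10^-5 × 0.05) = 9.49 × 10^-4 M
% ionization = x/C₀ × 100% = 9.49 × 10^-4/0.05 × 100% = 1.9%

1.9%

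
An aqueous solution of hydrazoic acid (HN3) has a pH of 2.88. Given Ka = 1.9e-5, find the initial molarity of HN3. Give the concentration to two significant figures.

[H+] = 10^(-2.88) = 1.32 × 10^-3 M = x
Ka = x²/(C₀ − x) ⇒ C₀ = x + x²/Ka
C₀ = 1.32 × 10^-3 + (1.32 × 10^-3)²/(1.9 × 10^-5) = 9.30 × 10^-2 M

C₀ = 9.3 × 10^-2 M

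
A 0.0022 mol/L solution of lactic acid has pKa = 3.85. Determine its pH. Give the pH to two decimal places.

pH = 3.31

CH3CH(OH)COOH ⇌ CH3CH(OH)COO- + H+
Ka = 10^(−3.85) = 1.41 × 10^-4
From the ICE table, Ka = [H+]²/(0.0022 − [H+]) = 1.41 × 10^-4.
[H+] is not negligible relative to C₀; solve [H+]² + 0.000141·[H+] − 3.1e-07 = 0.
[H+] = (−Ka + √(Ka² + 4·Ka·C₀))/2 = 4.91 × 10^-4 M
pH = −log[H+] = −log(4.91 × 10^-4) = 3.31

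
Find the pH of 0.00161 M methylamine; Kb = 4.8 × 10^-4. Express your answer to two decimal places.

CH3NH2 + H2O ⇌ CH3NH3+ + OH-
From the ICE table, Kb = x²/(0.00161 − x) = 4.8 × 10^-4.
x is not negligible relative to C₀; solve x² + 0.00048·x − 7.73e-07 = 0.
x = (−Kb + √(Kb² + 4·Kb·C₀))/2 = 6.71 × 10^-4 M
pOH = 3.17, so pH = 14.00 − pOH = 10.83

pH = 10.83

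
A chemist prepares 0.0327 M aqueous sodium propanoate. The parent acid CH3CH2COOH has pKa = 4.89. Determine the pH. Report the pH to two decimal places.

pH = 8.70

CH3CH2COO- is the conjugate base of the weak acid CH3CH2COOH.
Ka = 10^(−4.89) = 1.29 × 10^-5
Kb = Kw/Ka = 1.0×10^-14 / 1.29 × 10^-5 = 7.75 × 10^-10
Kb = x²/(0.0327 − x) = 7.75 × 10^-10
Neglecting x in the denominator: x = √(7.75 × 10^-10 × 0.0327) = 5.03 × 10^-6 M
pOH = 5.30, so pH = 14.00 − pOH = 8.70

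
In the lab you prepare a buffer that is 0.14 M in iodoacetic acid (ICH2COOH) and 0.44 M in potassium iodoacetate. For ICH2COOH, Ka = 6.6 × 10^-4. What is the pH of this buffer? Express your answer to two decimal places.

pKa = −log(6.6 × 10^-4) = 3.180
pH = pKa + log([A⁻]/[HA]) = 3.180 + log(0.44/0.14)
pH = 3.180 + (+0.497) = 3.68

pH = 3.68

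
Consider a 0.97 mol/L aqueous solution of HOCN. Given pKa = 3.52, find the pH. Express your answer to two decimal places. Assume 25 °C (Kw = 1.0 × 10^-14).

HOCN ⇌ OCN- + H+
Ka = 10^(−3.52) = 3.02 × 10^-4
Let x = [H+] at equilibrium. Ka = x²/(0.97 − x).
Since Ka ≪ C₀, x ≈ √(Ka·C₀) = 1.71 × 10^-2 M.
pH = −log[H+] = −log(1.71 × 10^-2) = 1.77

pH = 1.77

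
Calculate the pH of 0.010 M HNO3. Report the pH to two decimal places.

pH = 2.00

HNO3 is a strong acid and dissociates completely, so [H+] = 0.010 M.
pH = -log(0.01) = 2.00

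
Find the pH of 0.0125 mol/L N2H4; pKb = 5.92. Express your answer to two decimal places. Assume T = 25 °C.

N2H4 + H2O ⇌ N2H5+ + OH-
Kb = 10^(−5.92) = 1.20 × 10^-6
From the ICE table, Kb = [OH-]²/(0.0125 − [OH-]) = 1.20 × 10^-6.
Neglecting [OH-] in the denominator: [OH-] = √(1.20 × 10^-6 × 0.0125) = 1.22 × 10^-4 M
pOH = −log(1.22 × 10^-4) = 3.91; pH = 14.00 − 3.91 = 10.09

pH = 10.09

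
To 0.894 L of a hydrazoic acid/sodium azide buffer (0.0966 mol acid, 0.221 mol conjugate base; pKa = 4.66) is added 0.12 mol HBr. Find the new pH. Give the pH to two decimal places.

pH = 4.33

After neutralization: n(HN3) = 0.217 mol, n(N3-) = 0.101 mol.
Henderson–Hasselbalch with mole ratio 0.101/0.217: pH = 4.66 + (-0.332)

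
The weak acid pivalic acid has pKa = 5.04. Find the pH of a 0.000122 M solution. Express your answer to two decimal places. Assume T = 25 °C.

pH = 4.54

(CH3)3CCOOH ⇌ (CH3)3CCOO- + H+
Ka = 10^(−5.04) = 9.12 × 10^-6
Let x = [H+] at equilibrium. Ka = x²/(0.000122 − x).
x is not negligible relative to C₀; solve x² + 9.12e-06·x − 1.11e-09 = 0.
x = (−Ka + √(Ka² + 4·Ka·C₀))/2 = 2.91 × 10^-5 M
pH = −log[H+] = −log(2.91 × 10^-5) = 4.54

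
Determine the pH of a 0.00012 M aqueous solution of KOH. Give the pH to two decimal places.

KOH is a strong base; [OH-] = 0.00012 M.
pOH = -log(0.00012) = 3.92
pH = 14.00 - 3.92 = 10.08

pH = 10.08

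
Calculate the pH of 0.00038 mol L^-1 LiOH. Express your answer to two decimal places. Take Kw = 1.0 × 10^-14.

LiOH is a strong base; [OH-] = 0.00038 M.
pOH = -log(0.00038) = 3.42
pH = 14.00 - 3.42 = 10.58

pH = 10.58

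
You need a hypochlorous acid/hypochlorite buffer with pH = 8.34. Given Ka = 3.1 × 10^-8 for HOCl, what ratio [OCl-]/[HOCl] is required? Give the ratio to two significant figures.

ratio = 6.8

pKa = -log(3.1 × 10^-8) = 7.509
pH = pKa + log(r) ⇒ log(r) = 8.34 − 7.509 = +0.831
r = [OCl-]/[HOCl] = 10^(+0.831) = 6.78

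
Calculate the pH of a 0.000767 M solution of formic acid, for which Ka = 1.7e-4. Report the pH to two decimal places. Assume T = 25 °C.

pH = 3.54

HCOOH ⇌ HCOO- + H+
Ka = [H+]²/(0.000767 − [H+]) = 1.7 × 10^-4
[H+] is not negligible relative to C₀; solve [H+]² + 0.00017·[H+] − 1.3e-07 = 0.
[H+] = (−Ka + √(Ka² + 4·Ka·C₀))/2 = 2.86 × 10^-4 M
pH = −log(2.86 × 10^-4) = 3.54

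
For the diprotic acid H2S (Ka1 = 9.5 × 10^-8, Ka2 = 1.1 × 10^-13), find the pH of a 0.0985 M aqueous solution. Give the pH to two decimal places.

pH = 4.01

Ka1 ≫ Ka2, so treat the first dissociation as the only significant source of H+.
Ka1 = x²/(0.0985 − x) = 9.5 × 10^-8
x ≈ √(9.5 × 10^-8 × 0.0985) = 9.67 × 10^-5 M
pH = −log(9.67 × 10^-5) = 4.01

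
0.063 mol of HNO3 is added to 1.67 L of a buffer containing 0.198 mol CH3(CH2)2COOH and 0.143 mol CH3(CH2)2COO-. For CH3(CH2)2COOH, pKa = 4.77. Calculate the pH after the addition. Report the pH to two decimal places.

After neutralization: n(CH3(CH2)2COOH) = 0.261 mol, n(CH3(CH2)2COO-) = 0.08 mol.
pH = pKa + log([A⁻]/[HA]) = 4.77 + log(0.08/0.261) = 4.77 -0.514

pH = 4.26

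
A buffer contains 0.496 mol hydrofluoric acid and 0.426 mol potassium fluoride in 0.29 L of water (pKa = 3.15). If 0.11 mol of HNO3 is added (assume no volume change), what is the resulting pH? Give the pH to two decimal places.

Added H+ converts F- to HF: HF → 0.606 mol, F- → 0.316 mol.
pH = pKa + log([A⁻]/[HA]) = 3.15 + log(0.316/0.606) = 3.15 -0.283

pH = 2.87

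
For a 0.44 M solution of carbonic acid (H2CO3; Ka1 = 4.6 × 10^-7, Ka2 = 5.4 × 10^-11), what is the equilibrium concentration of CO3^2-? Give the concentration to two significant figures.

5.4 × 10^-11 M

First ionization gives [H+] ≈ [HCO3-] = 4.50 × 10^-4 M.
Second step: Ka2 = [H+][CO3^2-]/[HCO3-] ≈ [CO3^2-] (since [H+] ≈ [HCO3-]).
So [CO3^2-] ≈ Ka2.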